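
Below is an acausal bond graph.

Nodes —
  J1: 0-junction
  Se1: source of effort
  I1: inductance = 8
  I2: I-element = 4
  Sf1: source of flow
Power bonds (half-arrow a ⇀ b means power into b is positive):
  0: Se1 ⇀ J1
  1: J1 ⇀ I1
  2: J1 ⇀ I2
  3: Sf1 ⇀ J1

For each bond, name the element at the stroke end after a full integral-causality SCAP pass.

bond 0 |J1
bond 1 |I1
bond 2 |I2
bond 3 |Sf1

bond 0 |J1  (Se1: effort source, stroke at far end)
bond 3 |Sf1  (Sf1 (Sf) sets flow on bond)
bond 1 |I1  (0-jn J1 has e-setter on 0)
bond 2 |I2  (0-jn J1 has e-setter on 0)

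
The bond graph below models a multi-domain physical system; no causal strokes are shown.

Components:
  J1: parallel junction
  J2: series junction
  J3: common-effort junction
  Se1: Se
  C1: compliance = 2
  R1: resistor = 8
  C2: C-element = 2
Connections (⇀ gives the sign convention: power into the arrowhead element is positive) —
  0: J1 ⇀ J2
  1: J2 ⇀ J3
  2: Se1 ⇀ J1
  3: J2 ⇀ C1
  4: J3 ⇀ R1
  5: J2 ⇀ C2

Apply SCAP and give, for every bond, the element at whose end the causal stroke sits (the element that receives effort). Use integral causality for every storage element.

bond 0 stroke→J2
bond 1 stroke→J3
bond 2 stroke→J1
bond 3 stroke→J2
bond 4 stroke→R1
bond 5 stroke→J2

b2 →J1  (Se1 fixes effort; stroke away)
b0 →J2  (0-jn J1 has e-setter on 2)
b3 →J2  (C1: C, integral causality)
b5 →J2  (C2: C, integral causality)
b1 →J3  (closing 1-jn rule on J2)
b4 →R1  (J3 effort already set via bond 1)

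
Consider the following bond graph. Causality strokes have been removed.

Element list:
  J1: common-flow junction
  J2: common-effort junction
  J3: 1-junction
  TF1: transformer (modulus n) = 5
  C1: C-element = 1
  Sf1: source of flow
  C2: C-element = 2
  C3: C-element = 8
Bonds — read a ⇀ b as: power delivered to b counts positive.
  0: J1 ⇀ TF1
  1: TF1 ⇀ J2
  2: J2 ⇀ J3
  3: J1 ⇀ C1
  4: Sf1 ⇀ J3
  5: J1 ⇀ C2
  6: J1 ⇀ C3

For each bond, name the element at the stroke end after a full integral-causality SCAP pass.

b4 →Sf1  (Sf1 (Sf) sets flow on bond)
b2 →J3  (common-f at J3 fixed by 4)
b1 →J2  (J2 needs exactly one e-in)
b0 →TF1  (TF1: transformer flips bond 1)
b3 →J1  (common-f at J1 fixed by 0)
b5 →J1  (J1: bond 0 brought flow, rest push out)
b6 →J1  (J1 flow already set via bond 0)

#0 stroke at TF1
#1 stroke at J2
#2 stroke at J3
#3 stroke at J1
#4 stroke at Sf1
#5 stroke at J1
#6 stroke at J1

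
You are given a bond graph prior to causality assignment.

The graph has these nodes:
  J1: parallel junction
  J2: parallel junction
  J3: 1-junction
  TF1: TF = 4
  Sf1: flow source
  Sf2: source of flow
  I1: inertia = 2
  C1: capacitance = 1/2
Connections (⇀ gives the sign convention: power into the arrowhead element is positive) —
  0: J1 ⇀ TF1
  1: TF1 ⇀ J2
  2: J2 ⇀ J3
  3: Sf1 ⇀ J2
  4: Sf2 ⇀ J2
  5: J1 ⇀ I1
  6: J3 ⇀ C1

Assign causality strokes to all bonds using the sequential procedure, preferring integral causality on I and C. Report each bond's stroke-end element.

#3 |Sf1  (Sf1 (Sf) sets flow on bond)
#4 |Sf2  (Sf2 (Sf) sets flow on bond)
#5 |I1  (I1 outputs flow p/I1)
#0 |J1  (J1 needs exactly one e-in)
#1 |TF1  (through TF1, causality passes straight; one stroke at TF1)
#2 |J2  (J2 needs exactly one e-in)
#6 |J3  (J3: bond 2 brought flow, rest push out)

#0 stroke→J1
#1 stroke→TF1
#2 stroke→J2
#3 stroke→Sf1
#4 stroke→Sf2
#5 stroke→I1
#6 stroke→J3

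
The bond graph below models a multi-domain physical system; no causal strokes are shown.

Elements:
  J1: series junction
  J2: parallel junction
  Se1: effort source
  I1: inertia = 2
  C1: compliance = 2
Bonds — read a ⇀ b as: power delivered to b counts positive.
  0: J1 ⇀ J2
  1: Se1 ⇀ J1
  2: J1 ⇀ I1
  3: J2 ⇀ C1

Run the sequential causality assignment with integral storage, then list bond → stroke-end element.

bond 1 |J1  (Se1: effort source, stroke at far end)
bond 2 |I1  (I1 integral (f out))
bond 0 |J1  (1-jn J1 has f-setter on 2)
bond 3 |J2  (J2 needs exactly one e-in)

#0 →J1
#1 →J1
#2 →I1
#3 →J2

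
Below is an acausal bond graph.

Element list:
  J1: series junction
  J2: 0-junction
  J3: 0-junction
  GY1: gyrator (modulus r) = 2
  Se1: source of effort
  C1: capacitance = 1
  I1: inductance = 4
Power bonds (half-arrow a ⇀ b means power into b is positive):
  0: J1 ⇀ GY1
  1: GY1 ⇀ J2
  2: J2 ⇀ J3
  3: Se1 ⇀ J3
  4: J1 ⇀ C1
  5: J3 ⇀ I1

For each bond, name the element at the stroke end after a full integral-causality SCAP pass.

#0 |GY1
#1 |GY1
#2 |J2
#3 |J3
#4 |J1
#5 |I1

b3 stroke→J3  (Se1 fixes effort; stroke away)
b2 stroke→J2  (J3 effort already set via bond 3)
b5 stroke→I1  (J3 effort already set via bond 3)
b1 stroke→GY1  (J2: bond 2 brought effort, rest push out)
b0 stroke→GY1  (GY1 both-in/both-out from 1)
b4 stroke→J1  (J1: bond 0 brought flow, rest push out)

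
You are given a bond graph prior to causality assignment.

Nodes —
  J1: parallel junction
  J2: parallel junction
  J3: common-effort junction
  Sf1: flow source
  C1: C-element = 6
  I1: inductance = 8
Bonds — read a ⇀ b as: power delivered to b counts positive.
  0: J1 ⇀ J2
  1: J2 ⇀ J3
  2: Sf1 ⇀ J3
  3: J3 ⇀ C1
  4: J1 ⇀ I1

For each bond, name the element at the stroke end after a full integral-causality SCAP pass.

bond 0 stroke→J1
bond 1 stroke→J2
bond 2 stroke→Sf1
bond 3 stroke→J3
bond 4 stroke→I1

b2 |Sf1  (source Sf1 imposes f)
b3 |J3  (prefer integral on C1)
b1 |J2  (common-e at J3 fixed by 3)
b0 |J1  (J2 effort already set via bond 1)
b4 |I1  (J1 effort already set via bond 0)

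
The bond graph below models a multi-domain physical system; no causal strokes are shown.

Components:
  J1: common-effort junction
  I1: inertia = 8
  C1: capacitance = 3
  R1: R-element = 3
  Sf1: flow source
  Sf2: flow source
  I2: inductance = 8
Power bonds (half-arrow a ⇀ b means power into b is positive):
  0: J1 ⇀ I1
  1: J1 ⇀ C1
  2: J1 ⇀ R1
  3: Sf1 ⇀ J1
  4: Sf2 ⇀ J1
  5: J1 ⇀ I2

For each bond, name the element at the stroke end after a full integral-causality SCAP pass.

bond 0 stroke at I1
bond 1 stroke at J1
bond 2 stroke at R1
bond 3 stroke at Sf1
bond 4 stroke at Sf2
bond 5 stroke at I2

bond 3 stroke at Sf1  (source Sf1 imposes f)
bond 4 stroke at Sf2  (Sf2 fixes flow; stroke at Sf2)
bond 0 stroke at I1  (I1: I, integral causality)
bond 1 stroke at J1  (C1: C, integral causality)
bond 2 stroke at R1  (common-e at J1 fixed by 1)
bond 5 stroke at I2  (J1: bond 1 brought effort, rest push out)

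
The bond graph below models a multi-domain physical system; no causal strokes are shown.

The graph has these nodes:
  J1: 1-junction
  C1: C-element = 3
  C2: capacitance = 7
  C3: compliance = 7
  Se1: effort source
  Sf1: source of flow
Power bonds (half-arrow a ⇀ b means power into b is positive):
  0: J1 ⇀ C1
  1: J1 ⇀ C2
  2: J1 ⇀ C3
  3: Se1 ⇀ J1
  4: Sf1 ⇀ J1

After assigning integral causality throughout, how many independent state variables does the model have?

3  (C1, C2, C3 all integral)

#3 |J1  (Se1: effort source, stroke at far end)
#4 |Sf1  (Sf1: flow source, stroke at near end)
#0 |J1  (J1: bond 4 brought flow, rest push out)
#1 |J1  (1-jn J1 has f-setter on 4)
#2 |J1  (common-f at J1 fixed by 4)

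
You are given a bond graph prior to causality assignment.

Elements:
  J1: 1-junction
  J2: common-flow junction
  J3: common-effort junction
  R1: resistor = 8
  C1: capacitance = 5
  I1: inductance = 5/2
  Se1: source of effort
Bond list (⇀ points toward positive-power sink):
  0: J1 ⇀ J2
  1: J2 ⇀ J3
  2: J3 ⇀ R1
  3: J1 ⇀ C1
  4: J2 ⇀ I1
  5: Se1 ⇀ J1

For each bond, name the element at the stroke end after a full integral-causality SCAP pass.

b0 stroke→J2
b1 stroke→J2
b2 stroke→J3
b3 stroke→J1
b4 stroke→I1
b5 stroke→J1

#5 |J1  (Se1: effort source, stroke at far end)
#3 |J1  (C1: C, integral causality)
#0 |J2  (closing 1-jn rule on J1)
#4 |I1  (I1 integral (f out))
#1 |J2  (J2: bond 4 brought flow, rest push out)
#2 |J3  (J3 needs exactly one e-in)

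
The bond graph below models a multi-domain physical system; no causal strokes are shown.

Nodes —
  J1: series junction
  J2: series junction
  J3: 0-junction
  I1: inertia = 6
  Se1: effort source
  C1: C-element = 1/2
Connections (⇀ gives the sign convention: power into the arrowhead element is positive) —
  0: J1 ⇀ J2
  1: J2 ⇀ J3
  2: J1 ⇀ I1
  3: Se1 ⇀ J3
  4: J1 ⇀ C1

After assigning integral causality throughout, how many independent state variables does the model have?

2  (C1, I1 all integral)

bond 3 →J3  (Se1 (Se) sets effort on bond)
bond 1 →J2  (J3 effort already set via bond 3)
bond 0 →J1  (J2 needs exactly one f-in)
bond 2 →I1  (I1 integral (f out))
bond 4 →J1  (J1: bond 2 brought flow, rest push out)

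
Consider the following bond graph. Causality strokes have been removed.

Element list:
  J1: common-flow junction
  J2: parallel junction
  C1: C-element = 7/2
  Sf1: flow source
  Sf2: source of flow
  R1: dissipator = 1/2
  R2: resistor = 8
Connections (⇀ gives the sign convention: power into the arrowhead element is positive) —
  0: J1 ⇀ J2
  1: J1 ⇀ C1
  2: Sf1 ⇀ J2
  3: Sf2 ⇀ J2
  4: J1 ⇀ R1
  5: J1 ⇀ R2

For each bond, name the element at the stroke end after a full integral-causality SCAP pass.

bond 2 |Sf1  (Sf1 fixes flow; stroke at Sf1)
bond 3 |Sf2  (source Sf2 imposes f)
bond 0 |J2  (only one effort-in slot at J2)
bond 1 |J1  (common-f at J1 fixed by 0)
bond 4 |J1  (J1: bond 0 brought flow, rest push out)
bond 5 |J1  (J1 flow already set via bond 0)

β0 |J2
β1 |J1
β2 |Sf1
β3 |Sf2
β4 |J1
β5 |J1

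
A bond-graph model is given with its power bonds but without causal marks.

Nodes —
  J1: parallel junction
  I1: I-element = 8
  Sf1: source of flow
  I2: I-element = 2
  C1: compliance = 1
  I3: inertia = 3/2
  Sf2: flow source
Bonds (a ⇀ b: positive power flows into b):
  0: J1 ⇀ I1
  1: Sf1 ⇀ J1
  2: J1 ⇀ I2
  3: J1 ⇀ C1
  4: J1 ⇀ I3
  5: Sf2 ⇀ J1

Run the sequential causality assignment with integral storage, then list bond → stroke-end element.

bond 0 stroke at I1
bond 1 stroke at Sf1
bond 2 stroke at I2
bond 3 stroke at J1
bond 4 stroke at I3
bond 5 stroke at Sf2

b1 stroke→Sf1  (source Sf1 imposes f)
b5 stroke→Sf2  (source Sf2 imposes f)
b0 stroke→I1  (I1 integral (f out))
b2 stroke→I2  (I2: I, integral causality)
b3 stroke→J1  (C1 outputs effort q/C1)
b4 stroke→I3  (0-jn J1 has e-setter on 3)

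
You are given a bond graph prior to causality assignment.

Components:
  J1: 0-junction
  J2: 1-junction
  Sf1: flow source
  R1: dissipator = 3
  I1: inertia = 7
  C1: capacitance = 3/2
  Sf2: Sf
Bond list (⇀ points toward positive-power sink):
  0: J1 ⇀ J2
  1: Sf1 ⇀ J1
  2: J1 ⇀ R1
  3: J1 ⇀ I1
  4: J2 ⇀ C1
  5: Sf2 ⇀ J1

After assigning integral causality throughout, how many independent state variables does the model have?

2  (C1, I1 all integral)

β1 →Sf1  (Sf1 (Sf) sets flow on bond)
β5 →Sf2  (Sf2 (Sf) sets flow on bond)
β3 →I1  (I1 outputs flow p/I1)
β4 →J2  (prefer integral on C1)
β0 →J1  (closing 1-jn rule on J2)
β2 →R1  (J1 effort already set via bond 0)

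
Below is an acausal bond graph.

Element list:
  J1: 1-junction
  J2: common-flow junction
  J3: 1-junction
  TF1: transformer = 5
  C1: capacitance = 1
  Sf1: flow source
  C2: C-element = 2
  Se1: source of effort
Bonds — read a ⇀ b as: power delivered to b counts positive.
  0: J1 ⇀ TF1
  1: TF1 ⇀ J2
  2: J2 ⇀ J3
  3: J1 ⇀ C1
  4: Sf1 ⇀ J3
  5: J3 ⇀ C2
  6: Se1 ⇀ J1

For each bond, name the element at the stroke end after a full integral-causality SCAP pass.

bond 0 →TF1
bond 1 →J2
bond 2 →J3
bond 3 →J1
bond 4 →Sf1
bond 5 →J3
bond 6 →J1

bond 4 stroke at Sf1  (Sf1 (Sf) sets flow on bond)
bond 6 stroke at J1  (source Se1 imposes e)
bond 2 stroke at J3  (common-f at J3 fixed by 4)
bond 5 stroke at J3  (J3: bond 4 brought flow, rest push out)
bond 1 stroke at J2  (common-f at J2 fixed by 2)
bond 0 stroke at TF1  (TF1: transformer flips bond 1)
bond 3 stroke at J1  (J1 flow already set via bond 0)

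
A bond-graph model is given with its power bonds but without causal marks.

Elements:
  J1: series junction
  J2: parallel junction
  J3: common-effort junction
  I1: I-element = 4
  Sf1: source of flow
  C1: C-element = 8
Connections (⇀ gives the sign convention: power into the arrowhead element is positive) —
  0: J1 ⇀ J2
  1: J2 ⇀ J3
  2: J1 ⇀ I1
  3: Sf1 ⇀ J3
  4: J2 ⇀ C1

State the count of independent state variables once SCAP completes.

2  (C1, I1 all integral)

#3 |Sf1  (Sf1: flow source, stroke at near end)
#1 |J3  (only one effort-in slot at J3)
#2 |I1  (I1 integral (f out))
#0 |J1  (J1: bond 2 brought flow, rest push out)
#4 |J2  (J2 needs exactly one e-in)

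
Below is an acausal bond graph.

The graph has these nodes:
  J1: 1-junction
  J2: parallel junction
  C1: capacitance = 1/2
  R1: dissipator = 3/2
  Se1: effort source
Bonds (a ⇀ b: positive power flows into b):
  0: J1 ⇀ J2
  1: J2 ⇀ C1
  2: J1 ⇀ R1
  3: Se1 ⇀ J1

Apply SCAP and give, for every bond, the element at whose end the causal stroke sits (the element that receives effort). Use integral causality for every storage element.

β0 stroke→J1
β1 stroke→J2
β2 stroke→R1
β3 stroke→J1

β3 →J1  (Se1 fixes effort; stroke away)
β1 →J2  (C1: C, integral causality)
β0 →J1  (J2: bond 1 brought effort, rest push out)
β2 →R1  (J1: last free bond brings flow in)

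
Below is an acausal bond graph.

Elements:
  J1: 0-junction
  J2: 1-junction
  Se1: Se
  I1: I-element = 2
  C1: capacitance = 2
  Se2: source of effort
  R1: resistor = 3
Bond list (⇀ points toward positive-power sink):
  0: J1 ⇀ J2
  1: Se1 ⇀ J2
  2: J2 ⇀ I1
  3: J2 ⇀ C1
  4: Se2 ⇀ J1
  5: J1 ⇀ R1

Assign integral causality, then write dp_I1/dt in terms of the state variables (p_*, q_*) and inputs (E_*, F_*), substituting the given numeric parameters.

dp_I1/dt = E_Se1 + E_Se2 - q_C1/2

bond 1 |J2  (Se1 fixes effort; stroke away)
bond 4 |J1  (Se2: effort source, stroke at far end)
bond 0 |J2  (J1: bond 4 brought effort, rest push out)
bond 5 |R1  (common-e at J1 fixed by 4)
bond 2 |I1  (prefer integral on I1)
bond 3 |J2  (J2 flow already set via bond 2)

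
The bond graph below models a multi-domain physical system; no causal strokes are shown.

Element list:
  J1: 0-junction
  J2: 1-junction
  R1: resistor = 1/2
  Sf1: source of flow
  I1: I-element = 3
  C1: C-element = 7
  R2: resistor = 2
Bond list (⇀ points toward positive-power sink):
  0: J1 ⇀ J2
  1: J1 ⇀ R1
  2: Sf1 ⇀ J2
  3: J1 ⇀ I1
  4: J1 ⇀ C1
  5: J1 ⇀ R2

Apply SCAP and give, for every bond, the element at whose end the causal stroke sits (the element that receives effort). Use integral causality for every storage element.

b0 stroke→J2
b1 stroke→R1
b2 stroke→Sf1
b3 stroke→I1
b4 stroke→J1
b5 stroke→R2

b2 |Sf1  (Sf1: flow source, stroke at near end)
b0 |J2  (1-jn J2 has f-setter on 2)
b3 |I1  (I1 outputs flow p/I1)
b4 |J1  (prefer integral on C1)
b1 |R1  (common-e at J1 fixed by 4)
b5 |R2  (0-jn J1 has e-setter on 4)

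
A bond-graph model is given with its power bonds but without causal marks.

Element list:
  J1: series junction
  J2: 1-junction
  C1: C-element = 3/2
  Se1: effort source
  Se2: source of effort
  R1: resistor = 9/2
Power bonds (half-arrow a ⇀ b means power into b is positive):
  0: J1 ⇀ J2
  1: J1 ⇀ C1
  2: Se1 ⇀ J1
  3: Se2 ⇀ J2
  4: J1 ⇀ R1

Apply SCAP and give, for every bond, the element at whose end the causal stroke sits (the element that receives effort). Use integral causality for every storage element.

β0 stroke→J1
β1 stroke→J1
β2 stroke→J1
β3 stroke→J2
β4 stroke→R1

#2 stroke→J1  (Se1: effort source, stroke at far end)
#3 stroke→J2  (Se2: effort source, stroke at far end)
#0 stroke→J1  (only one flow-in slot at J2)
#1 stroke→J1  (prefer integral on C1)
#4 stroke→R1  (J1 needs exactly one f-in)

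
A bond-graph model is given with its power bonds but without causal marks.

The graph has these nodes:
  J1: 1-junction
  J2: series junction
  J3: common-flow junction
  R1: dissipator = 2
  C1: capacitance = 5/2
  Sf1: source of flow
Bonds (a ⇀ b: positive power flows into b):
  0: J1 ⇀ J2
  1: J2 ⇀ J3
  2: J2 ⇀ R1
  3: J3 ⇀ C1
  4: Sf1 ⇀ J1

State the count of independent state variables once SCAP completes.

β4 stroke at Sf1  (Sf1: flow source, stroke at near end)
β0 stroke at J1  (1-jn J1 has f-setter on 4)
β1 stroke at J2  (1-jn J2 has f-setter on 0)
β2 stroke at J2  (common-f at J2 fixed by 0)
β3 stroke at J3  (J3 flow already set via bond 1)

1  (C1 all integral)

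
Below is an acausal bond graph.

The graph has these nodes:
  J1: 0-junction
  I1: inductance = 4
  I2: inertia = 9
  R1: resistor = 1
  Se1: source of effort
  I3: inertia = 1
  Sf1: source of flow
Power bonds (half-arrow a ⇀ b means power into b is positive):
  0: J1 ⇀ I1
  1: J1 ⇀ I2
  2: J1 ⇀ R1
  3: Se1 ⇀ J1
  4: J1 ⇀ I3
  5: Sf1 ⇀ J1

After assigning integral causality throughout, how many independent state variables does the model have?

b3 stroke→J1  (Se1 fixes effort; stroke away)
b5 stroke→Sf1  (Sf1: flow source, stroke at near end)
b0 stroke→I1  (common-e at J1 fixed by 3)
b1 stroke→I2  (J1: bond 3 brought effort, rest push out)
b2 stroke→R1  (0-jn J1 has e-setter on 3)
b4 stroke→I3  (J1: bond 3 brought effort, rest push out)

3  (I1, I2, I3 all integral)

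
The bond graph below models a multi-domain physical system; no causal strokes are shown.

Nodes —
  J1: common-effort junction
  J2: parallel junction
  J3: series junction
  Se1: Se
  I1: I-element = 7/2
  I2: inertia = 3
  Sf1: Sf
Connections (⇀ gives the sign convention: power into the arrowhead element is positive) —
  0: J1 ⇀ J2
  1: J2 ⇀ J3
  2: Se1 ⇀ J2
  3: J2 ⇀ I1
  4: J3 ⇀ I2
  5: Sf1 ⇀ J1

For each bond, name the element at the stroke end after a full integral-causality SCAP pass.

b0 stroke at J1
b1 stroke at J3
b2 stroke at J2
b3 stroke at I1
b4 stroke at I2
b5 stroke at Sf1

#2 stroke→J2  (Se1: effort source, stroke at far end)
#5 stroke→Sf1  (Sf1: flow source, stroke at near end)
#0 stroke→J1  (J1: last free bond brings effort in)
#1 stroke→J3  (0-jn J2 has e-setter on 2)
#3 stroke→I1  (J2 effort already set via bond 2)
#4 stroke→I2  (only one flow-in slot at J3)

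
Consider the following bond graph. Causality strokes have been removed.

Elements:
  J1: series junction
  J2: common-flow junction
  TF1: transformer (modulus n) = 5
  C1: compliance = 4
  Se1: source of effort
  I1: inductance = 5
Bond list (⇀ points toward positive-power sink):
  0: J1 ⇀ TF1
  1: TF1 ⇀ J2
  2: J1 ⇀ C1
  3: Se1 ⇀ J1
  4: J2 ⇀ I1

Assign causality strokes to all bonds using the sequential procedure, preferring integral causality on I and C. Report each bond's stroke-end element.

bond 0 |TF1
bond 1 |J2
bond 2 |J1
bond 3 |J1
bond 4 |I1

b3 →J1  (Se1 (Se) sets effort on bond)
b2 →J1  (C1: C, integral causality)
b0 →TF1  (closing 1-jn rule on J1)
b1 →J2  (through TF1, causality passes straight; one stroke at TF1)
b4 →I1  (J2: last free bond brings flow in)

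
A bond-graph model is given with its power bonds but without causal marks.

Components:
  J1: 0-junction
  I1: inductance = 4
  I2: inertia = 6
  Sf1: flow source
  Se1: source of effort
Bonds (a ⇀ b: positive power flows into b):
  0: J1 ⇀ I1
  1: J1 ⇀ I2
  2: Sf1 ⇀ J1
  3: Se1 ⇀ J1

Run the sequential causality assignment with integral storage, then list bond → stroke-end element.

#2 stroke→Sf1  (source Sf1 imposes f)
#3 stroke→J1  (Se1 (Se) sets effort on bond)
#0 stroke→I1  (J1 effort already set via bond 3)
#1 stroke→I2  (J1: bond 3 brought effort, rest push out)

bond 0 →I1
bond 1 →I2
bond 2 →Sf1
bond 3 →J1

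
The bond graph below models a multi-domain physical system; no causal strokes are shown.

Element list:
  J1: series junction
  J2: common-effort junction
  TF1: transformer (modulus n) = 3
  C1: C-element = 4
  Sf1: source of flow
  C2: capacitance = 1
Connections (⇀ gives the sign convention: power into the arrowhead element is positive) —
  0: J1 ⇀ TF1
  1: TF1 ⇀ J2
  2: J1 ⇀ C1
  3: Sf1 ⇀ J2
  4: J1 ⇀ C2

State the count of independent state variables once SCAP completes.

bond 3 stroke→Sf1  (Sf1 fixes flow; stroke at Sf1)
bond 1 stroke→J2  (J2: last free bond brings effort in)
bond 0 stroke→TF1  (TF TF1: opposite of bond 1)
bond 2 stroke→J1  (J1: bond 0 brought flow, rest push out)
bond 4 stroke→J1  (J1: bond 0 brought flow, rest push out)

2  (C1, C2 all integral)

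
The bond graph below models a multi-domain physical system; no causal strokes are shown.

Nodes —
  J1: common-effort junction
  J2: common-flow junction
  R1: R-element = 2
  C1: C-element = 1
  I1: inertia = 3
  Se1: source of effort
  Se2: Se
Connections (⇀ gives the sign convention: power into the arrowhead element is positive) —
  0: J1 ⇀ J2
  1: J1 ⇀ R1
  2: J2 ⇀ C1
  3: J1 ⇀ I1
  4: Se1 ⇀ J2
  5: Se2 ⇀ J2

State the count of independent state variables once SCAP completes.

bond 4 →J2  (Se1 (Se) sets effort on bond)
bond 5 →J2  (source Se2 imposes e)
bond 2 →J2  (prefer integral on C1)
bond 0 →J1  (closing 1-jn rule on J2)
bond 1 →R1  (0-jn J1 has e-setter on 0)
bond 3 →I1  (J1 effort already set via bond 0)

2  (C1, I1 all integral)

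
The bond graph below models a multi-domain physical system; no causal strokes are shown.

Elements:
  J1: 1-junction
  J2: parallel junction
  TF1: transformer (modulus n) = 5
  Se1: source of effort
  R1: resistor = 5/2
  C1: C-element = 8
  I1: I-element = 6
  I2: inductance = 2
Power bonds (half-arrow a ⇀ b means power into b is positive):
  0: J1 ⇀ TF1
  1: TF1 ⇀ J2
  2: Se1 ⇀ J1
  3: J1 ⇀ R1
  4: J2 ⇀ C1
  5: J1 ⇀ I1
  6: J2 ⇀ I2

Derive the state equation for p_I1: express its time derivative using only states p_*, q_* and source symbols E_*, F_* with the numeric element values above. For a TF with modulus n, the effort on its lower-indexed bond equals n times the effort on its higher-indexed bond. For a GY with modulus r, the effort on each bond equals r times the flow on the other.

#2 stroke→J1  (source Se1 imposes e)
#4 stroke→J2  (C1: C, integral causality)
#1 stroke→TF1  (0-jn J2 has e-setter on 4)
#6 stroke→I2  (J2 effort already set via bond 4)
#0 stroke→J1  (TF TF1: opposite of bond 1)
#5 stroke→I1  (prefer integral on I1)
#3 stroke→J1  (1-jn J1 has f-setter on 5)

dp_I1/dt = E_Se1 - 5*p_I1/12 - 5*q_C1/8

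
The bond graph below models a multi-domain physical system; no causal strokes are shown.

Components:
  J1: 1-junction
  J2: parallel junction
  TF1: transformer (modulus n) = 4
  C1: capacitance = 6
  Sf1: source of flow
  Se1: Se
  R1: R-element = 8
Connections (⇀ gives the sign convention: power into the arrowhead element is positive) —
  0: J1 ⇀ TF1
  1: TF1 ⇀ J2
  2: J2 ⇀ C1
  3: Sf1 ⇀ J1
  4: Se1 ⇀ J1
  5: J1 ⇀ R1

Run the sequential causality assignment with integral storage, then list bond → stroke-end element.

β0 stroke→J1
β1 stroke→TF1
β2 stroke→J2
β3 stroke→Sf1
β4 stroke→J1
β5 stroke→J1

bond 3 →Sf1  (Sf1: flow source, stroke at near end)
bond 4 →J1  (Se1 fixes effort; stroke away)
bond 0 →J1  (J1 flow already set via bond 3)
bond 5 →J1  (J1 flow already set via bond 3)
bond 1 →TF1  (through TF1, causality passes straight; one stroke at TF1)
bond 2 →J2  (J2: last free bond brings effort in)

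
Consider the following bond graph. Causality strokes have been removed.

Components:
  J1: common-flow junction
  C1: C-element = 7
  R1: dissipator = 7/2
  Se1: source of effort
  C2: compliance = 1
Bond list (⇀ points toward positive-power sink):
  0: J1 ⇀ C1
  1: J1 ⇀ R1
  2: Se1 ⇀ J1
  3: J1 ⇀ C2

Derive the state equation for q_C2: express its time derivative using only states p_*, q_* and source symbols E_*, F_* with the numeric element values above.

dq_C2/dt = 2*E_Se1/7 - 2*q_C1/49 - 2*q_C2/7

#2 |J1  (source Se1 imposes e)
#0 |J1  (prefer integral on C1)
#3 |J1  (C2 integral (e out))
#1 |R1  (J1 needs exactly one f-in)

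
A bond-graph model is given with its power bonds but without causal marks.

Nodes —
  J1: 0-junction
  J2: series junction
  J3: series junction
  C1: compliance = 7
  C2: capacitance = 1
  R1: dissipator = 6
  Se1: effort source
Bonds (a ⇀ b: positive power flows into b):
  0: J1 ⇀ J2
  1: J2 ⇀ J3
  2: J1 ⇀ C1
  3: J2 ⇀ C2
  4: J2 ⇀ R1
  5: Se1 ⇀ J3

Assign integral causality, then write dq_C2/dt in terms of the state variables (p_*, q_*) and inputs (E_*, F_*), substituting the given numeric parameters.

dq_C2/dt = E_Se1/6 + q_C1/42 - q_C2/6

β5 stroke at J3  (source Se1 imposes e)
β1 stroke at J2  (only one flow-in slot at J3)
β2 stroke at J1  (prefer integral on C1)
β0 stroke at J2  (J1: bond 2 brought effort, rest push out)
β3 stroke at J2  (C2 outputs effort q/C2)
β4 stroke at R1  (J2: last free bond brings flow in)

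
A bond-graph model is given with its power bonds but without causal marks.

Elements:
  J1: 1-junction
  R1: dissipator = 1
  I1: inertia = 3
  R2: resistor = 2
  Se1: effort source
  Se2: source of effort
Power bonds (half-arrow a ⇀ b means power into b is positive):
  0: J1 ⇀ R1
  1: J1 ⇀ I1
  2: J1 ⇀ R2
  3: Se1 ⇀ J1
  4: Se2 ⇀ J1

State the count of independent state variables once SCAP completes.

1  (I1 all integral)

β3 |J1  (Se1 fixes effort; stroke away)
β4 |J1  (Se2 fixes effort; stroke away)
β1 |I1  (I1 integral (f out))
β0 |J1  (J1: bond 1 brought flow, rest push out)
β2 |J1  (J1 flow already set via bond 1)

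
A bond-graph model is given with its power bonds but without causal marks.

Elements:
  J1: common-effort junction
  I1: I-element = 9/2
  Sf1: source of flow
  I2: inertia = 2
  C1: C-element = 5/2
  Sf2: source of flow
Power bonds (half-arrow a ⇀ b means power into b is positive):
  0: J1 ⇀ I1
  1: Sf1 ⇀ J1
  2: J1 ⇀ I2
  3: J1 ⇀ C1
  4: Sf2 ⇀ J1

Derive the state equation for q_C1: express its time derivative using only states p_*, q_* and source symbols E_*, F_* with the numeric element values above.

b1 stroke→Sf1  (Sf1 fixes flow; stroke at Sf1)
b4 stroke→Sf2  (Sf2 (Sf) sets flow on bond)
b0 stroke→I1  (prefer integral on I1)
b2 stroke→I2  (I2 integral (f out))
b3 stroke→J1  (J1: last free bond brings effort in)

dq_C1/dt = F_Sf1 + F_Sf2 - 2*p_I1/9 - p_I2/2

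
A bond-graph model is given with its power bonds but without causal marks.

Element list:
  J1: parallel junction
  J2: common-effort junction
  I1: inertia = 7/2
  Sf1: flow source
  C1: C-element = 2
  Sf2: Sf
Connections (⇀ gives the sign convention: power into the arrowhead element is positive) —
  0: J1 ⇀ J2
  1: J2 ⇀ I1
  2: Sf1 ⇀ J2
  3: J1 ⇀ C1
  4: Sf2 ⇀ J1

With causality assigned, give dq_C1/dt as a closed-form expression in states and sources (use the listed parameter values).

dq_C1/dt = F_Sf1 + F_Sf2 - 2*p_I1/7

bond 2 stroke at Sf1  (Sf1 fixes flow; stroke at Sf1)
bond 4 stroke at Sf2  (source Sf2 imposes f)
bond 1 stroke at I1  (I1 integral (f out))
bond 0 stroke at J2  (only one effort-in slot at J2)
bond 3 stroke at J1  (J1: last free bond brings effort in)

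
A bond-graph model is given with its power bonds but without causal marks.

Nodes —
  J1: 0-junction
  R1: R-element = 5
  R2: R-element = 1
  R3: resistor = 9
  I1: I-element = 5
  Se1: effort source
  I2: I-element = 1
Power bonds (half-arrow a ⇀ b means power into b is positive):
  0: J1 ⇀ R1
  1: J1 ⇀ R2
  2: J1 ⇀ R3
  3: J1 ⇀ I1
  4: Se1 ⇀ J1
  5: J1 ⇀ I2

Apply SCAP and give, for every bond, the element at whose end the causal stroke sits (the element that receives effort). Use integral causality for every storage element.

bond 4 |J1  (Se1: effort source, stroke at far end)
bond 0 |R1  (0-jn J1 has e-setter on 4)
bond 1 |R2  (J1 effort already set via bond 4)
bond 2 |R3  (J1 effort already set via bond 4)
bond 3 |I1  (common-e at J1 fixed by 4)
bond 5 |I2  (J1 effort already set via bond 4)

β0 stroke at R1
β1 stroke at R2
β2 stroke at R3
β3 stroke at I1
β4 stroke at J1
β5 stroke at I2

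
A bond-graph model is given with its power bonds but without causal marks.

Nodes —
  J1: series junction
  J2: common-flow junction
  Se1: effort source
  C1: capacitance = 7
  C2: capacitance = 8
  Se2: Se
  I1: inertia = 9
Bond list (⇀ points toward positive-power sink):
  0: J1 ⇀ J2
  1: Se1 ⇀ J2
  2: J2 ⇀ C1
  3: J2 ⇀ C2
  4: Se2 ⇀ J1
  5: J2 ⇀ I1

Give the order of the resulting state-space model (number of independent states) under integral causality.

#1 →J2  (Se1: effort source, stroke at far end)
#4 →J1  (Se2 (Se) sets effort on bond)
#0 →J2  (closing 1-jn rule on J1)
#2 →J2  (C1 integral (e out))
#3 →J2  (prefer integral on C2)
#5 →I1  (only one flow-in slot at J2)

3  (C1, C2, I1 all integral)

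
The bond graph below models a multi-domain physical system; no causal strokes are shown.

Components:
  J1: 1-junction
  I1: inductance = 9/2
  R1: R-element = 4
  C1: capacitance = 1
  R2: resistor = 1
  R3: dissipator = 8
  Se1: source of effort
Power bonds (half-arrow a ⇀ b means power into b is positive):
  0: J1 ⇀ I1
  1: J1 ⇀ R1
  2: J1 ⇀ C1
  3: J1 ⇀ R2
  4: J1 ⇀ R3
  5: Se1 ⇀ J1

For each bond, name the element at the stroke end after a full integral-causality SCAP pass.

bond 0 stroke at I1
bond 1 stroke at J1
bond 2 stroke at J1
bond 3 stroke at J1
bond 4 stroke at J1
bond 5 stroke at J1

#5 stroke→J1  (Se1 fixes effort; stroke away)
#0 stroke→I1  (I1 outputs flow p/I1)
#1 stroke→J1  (J1: bond 0 brought flow, rest push out)
#2 stroke→J1  (J1 flow already set via bond 0)
#3 stroke→J1  (J1: bond 0 brought flow, rest push out)
#4 stroke→J1  (common-f at J1 fixed by 0)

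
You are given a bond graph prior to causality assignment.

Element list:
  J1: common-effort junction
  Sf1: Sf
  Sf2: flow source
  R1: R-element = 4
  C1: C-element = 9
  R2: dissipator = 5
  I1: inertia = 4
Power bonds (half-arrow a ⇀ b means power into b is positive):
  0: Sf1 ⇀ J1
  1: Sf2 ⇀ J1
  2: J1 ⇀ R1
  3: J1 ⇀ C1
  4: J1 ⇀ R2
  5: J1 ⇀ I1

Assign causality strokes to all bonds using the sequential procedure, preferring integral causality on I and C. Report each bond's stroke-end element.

β0 stroke at Sf1
β1 stroke at Sf2
β2 stroke at R1
β3 stroke at J1
β4 stroke at R2
β5 stroke at I1

bond 0 stroke at Sf1  (Sf1: flow source, stroke at near end)
bond 1 stroke at Sf2  (Sf2 fixes flow; stroke at Sf2)
bond 3 stroke at J1  (C1: C, integral causality)
bond 2 stroke at R1  (J1 effort already set via bond 3)
bond 4 stroke at R2  (common-e at J1 fixed by 3)
bond 5 stroke at I1  (common-e at J1 fixed by 3)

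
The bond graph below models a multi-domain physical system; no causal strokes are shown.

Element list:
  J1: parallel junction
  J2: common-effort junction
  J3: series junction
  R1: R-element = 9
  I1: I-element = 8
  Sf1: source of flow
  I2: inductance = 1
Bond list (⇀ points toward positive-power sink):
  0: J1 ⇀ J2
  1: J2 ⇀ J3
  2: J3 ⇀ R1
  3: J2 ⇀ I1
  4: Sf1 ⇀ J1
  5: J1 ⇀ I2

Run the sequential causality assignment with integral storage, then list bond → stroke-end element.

bond 0 →J1
bond 1 →J2
bond 2 →J3
bond 3 →I1
bond 4 →Sf1
bond 5 →I2

b4 stroke→Sf1  (Sf1 fixes flow; stroke at Sf1)
b3 stroke→I1  (I1: I, integral causality)
b5 stroke→I2  (I2 integral (f out))
b0 stroke→J1  (J1: last free bond brings effort in)
b1 stroke→J2  (only one effort-in slot at J2)
b2 stroke→J3  (1-jn J3 has f-setter on 1)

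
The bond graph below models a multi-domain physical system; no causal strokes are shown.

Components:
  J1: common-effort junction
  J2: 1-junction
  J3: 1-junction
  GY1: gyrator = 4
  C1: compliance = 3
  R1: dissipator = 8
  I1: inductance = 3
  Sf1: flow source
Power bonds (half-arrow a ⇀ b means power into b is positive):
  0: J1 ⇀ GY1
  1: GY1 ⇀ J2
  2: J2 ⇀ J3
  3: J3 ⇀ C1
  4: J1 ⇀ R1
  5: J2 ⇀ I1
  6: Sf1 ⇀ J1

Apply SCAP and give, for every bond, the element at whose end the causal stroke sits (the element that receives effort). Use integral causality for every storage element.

#0 stroke→J1
#1 stroke→J2
#2 stroke→J2
#3 stroke→J3
#4 stroke→R1
#5 stroke→I1
#6 stroke→Sf1

b6 |Sf1  (Sf1 fixes flow; stroke at Sf1)
b3 |J3  (C1: C, integral causality)
b2 |J2  (only one flow-in slot at J3)
b5 |I1  (I1: I, integral causality)
b1 |J2  (common-f at J2 fixed by 5)
b0 |J1  (through GY1, causality inverts; strokes same side of GY1)
b4 |R1  (common-e at J1 fixed by 0)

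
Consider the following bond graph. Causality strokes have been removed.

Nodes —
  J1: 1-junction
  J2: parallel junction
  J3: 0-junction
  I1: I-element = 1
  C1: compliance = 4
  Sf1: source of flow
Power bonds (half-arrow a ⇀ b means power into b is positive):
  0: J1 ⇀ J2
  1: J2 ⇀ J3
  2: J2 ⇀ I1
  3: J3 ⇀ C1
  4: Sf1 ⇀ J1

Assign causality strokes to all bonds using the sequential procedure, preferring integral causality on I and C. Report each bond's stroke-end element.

b0 stroke→J1
b1 stroke→J2
b2 stroke→I1
b3 stroke→J3
b4 stroke→Sf1

b4 stroke→Sf1  (Sf1 (Sf) sets flow on bond)
b0 stroke→J1  (J1 flow already set via bond 4)
b2 stroke→I1  (I1 integral (f out))
b1 stroke→J2  (closing 0-jn rule on J2)
b3 stroke→J3  (only one effort-in slot at J3)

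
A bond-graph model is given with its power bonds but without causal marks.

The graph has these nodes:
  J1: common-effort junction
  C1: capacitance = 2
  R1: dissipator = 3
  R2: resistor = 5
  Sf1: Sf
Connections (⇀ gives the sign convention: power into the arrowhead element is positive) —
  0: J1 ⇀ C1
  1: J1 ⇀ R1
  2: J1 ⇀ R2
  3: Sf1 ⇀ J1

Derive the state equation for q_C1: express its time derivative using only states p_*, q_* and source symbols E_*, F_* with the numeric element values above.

dq_C1/dt = F_Sf1 - 4*q_C1/15

#3 stroke→Sf1  (Sf1: flow source, stroke at near end)
#0 stroke→J1  (C1 outputs effort q/C1)
#1 stroke→R1  (J1: bond 0 brought effort, rest push out)
#2 stroke→R2  (0-jn J1 has e-setter on 0)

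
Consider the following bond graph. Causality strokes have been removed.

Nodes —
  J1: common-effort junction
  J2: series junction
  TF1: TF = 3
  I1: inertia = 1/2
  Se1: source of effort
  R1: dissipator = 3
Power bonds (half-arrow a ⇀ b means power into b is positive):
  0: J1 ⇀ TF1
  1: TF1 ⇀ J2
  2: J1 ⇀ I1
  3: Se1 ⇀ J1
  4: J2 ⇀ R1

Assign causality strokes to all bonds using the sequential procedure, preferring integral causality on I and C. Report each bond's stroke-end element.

bond 0 |TF1
bond 1 |J2
bond 2 |I1
bond 3 |J1
bond 4 |R1

bond 3 →J1  (source Se1 imposes e)
bond 0 →TF1  (0-jn J1 has e-setter on 3)
bond 2 →I1  (J1: bond 3 brought effort, rest push out)
bond 1 →J2  (TF1: transformer flips bond 0)
bond 4 →R1  (closing 1-jn rule on J2)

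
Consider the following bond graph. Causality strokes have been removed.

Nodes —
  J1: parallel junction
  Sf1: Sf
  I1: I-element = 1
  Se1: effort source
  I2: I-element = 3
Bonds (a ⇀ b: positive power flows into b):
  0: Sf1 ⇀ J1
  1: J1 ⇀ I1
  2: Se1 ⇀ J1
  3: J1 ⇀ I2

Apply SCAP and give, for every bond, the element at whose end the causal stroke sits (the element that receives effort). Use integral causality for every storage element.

bond 0 stroke→Sf1  (Sf1 fixes flow; stroke at Sf1)
bond 2 stroke→J1  (Se1 fixes effort; stroke away)
bond 1 stroke→I1  (0-jn J1 has e-setter on 2)
bond 3 stroke→I2  (J1: bond 2 brought effort, rest push out)

b0 |Sf1
b1 |I1
b2 |J1
b3 |I2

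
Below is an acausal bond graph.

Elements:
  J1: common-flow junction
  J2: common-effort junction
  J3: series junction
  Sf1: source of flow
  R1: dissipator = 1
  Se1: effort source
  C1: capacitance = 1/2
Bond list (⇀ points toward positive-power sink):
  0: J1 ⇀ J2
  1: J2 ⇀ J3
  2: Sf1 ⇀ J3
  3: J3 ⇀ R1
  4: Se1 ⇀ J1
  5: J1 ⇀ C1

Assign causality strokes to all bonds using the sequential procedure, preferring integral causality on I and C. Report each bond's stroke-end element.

bond 0 →J2
bond 1 →J3
bond 2 →Sf1
bond 3 →J3
bond 4 →J1
bond 5 →J1

#2 stroke→Sf1  (Sf1 fixes flow; stroke at Sf1)
#4 stroke→J1  (source Se1 imposes e)
#1 stroke→J3  (J3: bond 2 brought flow, rest push out)
#3 stroke→J3  (J3: bond 2 brought flow, rest push out)
#0 stroke→J2  (J2: last free bond brings effort in)
#5 stroke→J1  (J1: bond 0 brought flow, rest push out)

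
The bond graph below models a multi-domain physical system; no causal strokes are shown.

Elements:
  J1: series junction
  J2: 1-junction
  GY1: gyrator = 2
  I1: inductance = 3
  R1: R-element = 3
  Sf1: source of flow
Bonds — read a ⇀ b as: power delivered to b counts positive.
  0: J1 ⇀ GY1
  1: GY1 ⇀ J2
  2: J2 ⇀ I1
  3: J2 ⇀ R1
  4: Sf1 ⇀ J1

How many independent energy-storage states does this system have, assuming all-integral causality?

bond 4 stroke at Sf1  (source Sf1 imposes f)
bond 0 stroke at J1  (J1: bond 4 brought flow, rest push out)
bond 1 stroke at J2  (GY GY1: same side as bond 0)
bond 2 stroke at I1  (prefer integral on I1)
bond 3 stroke at J2  (J2 flow already set via bond 2)

1  (I1 all integral)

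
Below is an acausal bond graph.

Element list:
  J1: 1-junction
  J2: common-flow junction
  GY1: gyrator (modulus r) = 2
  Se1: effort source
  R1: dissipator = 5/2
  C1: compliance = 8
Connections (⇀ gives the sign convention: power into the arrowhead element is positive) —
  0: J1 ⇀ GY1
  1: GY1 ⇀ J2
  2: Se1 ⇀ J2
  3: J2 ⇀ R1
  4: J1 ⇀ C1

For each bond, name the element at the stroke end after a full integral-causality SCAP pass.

b2 stroke→J2  (source Se1 imposes e)
b4 stroke→J1  (C1 integral (e out))
b0 stroke→GY1  (only one flow-in slot at J1)
b1 stroke→GY1  (through GY1, causality inverts; strokes same side of GY1)
b3 stroke→J2  (J2 flow already set via bond 1)

#0 stroke at GY1
#1 stroke at GY1
#2 stroke at J2
#3 stroke at J2
#4 stroke at J1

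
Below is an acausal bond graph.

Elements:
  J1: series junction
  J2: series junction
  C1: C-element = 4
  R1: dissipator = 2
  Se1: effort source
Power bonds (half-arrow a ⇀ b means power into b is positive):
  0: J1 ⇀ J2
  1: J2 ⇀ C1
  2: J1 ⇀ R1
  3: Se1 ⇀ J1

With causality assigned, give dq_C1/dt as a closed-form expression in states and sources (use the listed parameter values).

#3 stroke at J1  (source Se1 imposes e)
#1 stroke at J2  (C1 integral (e out))
#0 stroke at J1  (J2 needs exactly one f-in)
#2 stroke at R1  (only one flow-in slot at J1)

dq_C1/dt = E_Se1/2 - q_C1/8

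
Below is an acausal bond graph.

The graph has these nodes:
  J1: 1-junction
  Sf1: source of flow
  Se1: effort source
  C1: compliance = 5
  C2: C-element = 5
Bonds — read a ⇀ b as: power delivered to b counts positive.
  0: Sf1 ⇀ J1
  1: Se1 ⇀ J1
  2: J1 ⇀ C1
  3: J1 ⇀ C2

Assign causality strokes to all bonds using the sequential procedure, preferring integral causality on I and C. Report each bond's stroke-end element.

#0 stroke→Sf1  (source Sf1 imposes f)
#1 stroke→J1  (source Se1 imposes e)
#2 stroke→J1  (common-f at J1 fixed by 0)
#3 stroke→J1  (J1 flow already set via bond 0)

#0 |Sf1
#1 |J1
#2 |J1
#3 |J1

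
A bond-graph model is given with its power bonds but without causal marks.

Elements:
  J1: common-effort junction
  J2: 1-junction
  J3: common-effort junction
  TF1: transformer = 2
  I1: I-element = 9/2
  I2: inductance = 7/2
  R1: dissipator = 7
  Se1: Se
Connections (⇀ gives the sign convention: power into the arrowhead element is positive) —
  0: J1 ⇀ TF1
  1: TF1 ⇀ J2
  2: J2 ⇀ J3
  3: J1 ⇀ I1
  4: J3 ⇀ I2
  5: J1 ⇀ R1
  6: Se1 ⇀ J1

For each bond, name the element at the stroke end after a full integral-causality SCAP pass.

β6 stroke at J1  (Se1 (Se) sets effort on bond)
β0 stroke at TF1  (J1 effort already set via bond 6)
β3 stroke at I1  (J1: bond 6 brought effort, rest push out)
β5 stroke at R1  (J1 effort already set via bond 6)
β1 stroke at J2  (through TF1, causality passes straight; one stroke at TF1)
β2 stroke at J3  (J2 needs exactly one f-in)
β4 stroke at I2  (J3 effort already set via bond 2)

bond 0 stroke→TF1
bond 1 stroke→J2
bond 2 stroke→J3
bond 3 stroke→I1
bond 4 stroke→I2
bond 5 stroke→R1
bond 6 stroke→J1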